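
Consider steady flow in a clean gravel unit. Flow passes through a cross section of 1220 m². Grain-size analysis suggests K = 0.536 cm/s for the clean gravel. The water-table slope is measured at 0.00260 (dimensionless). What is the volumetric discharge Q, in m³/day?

Convert K: 0.536 cm/s × 864 = 463.1 m/day.
Hydraulic gradient i = 0.00260.
Darcy's law: Q = K · A · i = 463.1 × 1220 × 0.002600 = 1469 m³/day.

1470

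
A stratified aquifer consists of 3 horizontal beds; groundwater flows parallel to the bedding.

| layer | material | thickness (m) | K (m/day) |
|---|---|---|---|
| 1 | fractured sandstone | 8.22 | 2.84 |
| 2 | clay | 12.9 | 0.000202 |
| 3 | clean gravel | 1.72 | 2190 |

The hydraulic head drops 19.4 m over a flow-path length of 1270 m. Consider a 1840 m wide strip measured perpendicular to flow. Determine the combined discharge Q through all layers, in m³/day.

107000

Flow is parallel to layering, so each bed carries its own Darcy discharge and the transmissivities add.
Σ(K_i·b_i) = 2.84×8.22 + 0.000202×12.9 + 2190×1.72 = 3790 m²/day.
Hydraulic gradient i = Δh / L = 19.4 / 1270 = 0.01528.
Q = Σ(K_i·b_i) · W · i = 3790 × 1840 × 0.01528 = 1.065e+05 m³/day.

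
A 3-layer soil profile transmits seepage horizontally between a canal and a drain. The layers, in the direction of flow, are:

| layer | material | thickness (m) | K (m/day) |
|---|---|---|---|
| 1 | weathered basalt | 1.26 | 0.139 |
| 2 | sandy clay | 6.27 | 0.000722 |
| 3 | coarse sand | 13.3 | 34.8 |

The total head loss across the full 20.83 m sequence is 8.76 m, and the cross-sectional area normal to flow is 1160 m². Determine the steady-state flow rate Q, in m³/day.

1.17

Flow is perpendicular to layering, so the layers act in series and the equivalent K is the thickness-weighted harmonic mean.
Total thickness L = 1.26 + 6.27 + 13.3 = 20.83 m.
Σ(b_i/K_i) = 1.26/0.139 + 6.27/0.000722 + 13.3/34.8 = 8694 d.
K_eq = L / Σ(b_i/K_i) = 20.83 / 8694 = 0.002396 m/day.
Q = K_eq · A · (Δh/L) = 0.002396 × 1160 × (8.76/20.83) = 1.169 m³/day.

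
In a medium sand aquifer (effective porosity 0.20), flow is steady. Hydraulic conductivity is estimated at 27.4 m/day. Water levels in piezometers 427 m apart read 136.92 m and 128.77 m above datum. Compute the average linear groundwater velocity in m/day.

2.61

Hydraulic gradient i = (136.92 − 128.77) / 427 = 8.15 / 427 = 0.01909.
Darcy flux q = K · i = 27.40 × 0.01909 = 0.5230 m/day.
Seepage velocity v = q / n_e = 0.5230 / 0.20 = 2.615 m/day.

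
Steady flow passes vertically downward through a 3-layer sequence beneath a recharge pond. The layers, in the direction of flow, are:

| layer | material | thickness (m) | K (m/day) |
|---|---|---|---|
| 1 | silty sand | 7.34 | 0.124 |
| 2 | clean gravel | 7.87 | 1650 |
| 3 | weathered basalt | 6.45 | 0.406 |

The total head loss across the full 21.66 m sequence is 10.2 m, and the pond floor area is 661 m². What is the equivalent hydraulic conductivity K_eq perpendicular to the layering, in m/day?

0.288

Flow is perpendicular to layering, so the layers act in series and the equivalent K is the thickness-weighted harmonic mean.
Total thickness L = 7.34 + 7.87 + 6.45 = 21.66 m.
Σ(b_i/K_i) = 7.34/0.124 + 7.87/1650 + 6.45/0.406 = 75.09 d.
K_eq = L / Σ(b_i/K_i) = 21.66 / 75.09 = 0.2885 m/day.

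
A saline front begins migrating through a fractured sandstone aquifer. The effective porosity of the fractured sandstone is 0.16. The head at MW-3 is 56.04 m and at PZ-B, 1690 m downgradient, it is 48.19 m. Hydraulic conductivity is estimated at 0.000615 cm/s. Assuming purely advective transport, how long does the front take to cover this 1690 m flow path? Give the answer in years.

300

Convert K: 0.000615 cm/s × 864 = 0.5314 m/day.
Hydraulic gradient i = (56.04 − 48.19) / 1690 = 7.85 / 1690 = 0.004645.
Darcy flux q = K · i = 0.5314 × 0.004645 = 0.002468 m/day.
Seepage velocity v = q / n_e = 0.002468 / 0.16 = 0.01543 m/day.
Travel time t = L / v = 1690 / 0.01543 = 1.096e+05 days = 299.9 years.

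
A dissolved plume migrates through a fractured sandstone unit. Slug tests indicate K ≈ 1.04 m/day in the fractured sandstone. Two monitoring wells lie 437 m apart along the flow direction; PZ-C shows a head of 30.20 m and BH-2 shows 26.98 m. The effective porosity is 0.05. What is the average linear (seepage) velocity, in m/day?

Hydraulic gradient i = (30.20 − 26.98) / 437 = 3.22 / 437 = 0.007368.
Darcy flux q = K · i = 1.040 × 0.007368 = 0.007663 m/day.
Seepage velocity v = q / n_e = 0.007663 / 0.05 = 0.1533 m/day.

0.153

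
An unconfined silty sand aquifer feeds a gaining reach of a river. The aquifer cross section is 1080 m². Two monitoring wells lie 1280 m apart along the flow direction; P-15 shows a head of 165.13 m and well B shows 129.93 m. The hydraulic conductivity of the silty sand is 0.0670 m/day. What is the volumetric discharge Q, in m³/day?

1.99

Hydraulic gradient i = (165.13 − 129.93) / 1280 = 35.2 / 1280 = 0.02750.
Darcy's law: Q = K · A · i = 0.06700 × 1080 × 0.02750 = 1.990 m³/day.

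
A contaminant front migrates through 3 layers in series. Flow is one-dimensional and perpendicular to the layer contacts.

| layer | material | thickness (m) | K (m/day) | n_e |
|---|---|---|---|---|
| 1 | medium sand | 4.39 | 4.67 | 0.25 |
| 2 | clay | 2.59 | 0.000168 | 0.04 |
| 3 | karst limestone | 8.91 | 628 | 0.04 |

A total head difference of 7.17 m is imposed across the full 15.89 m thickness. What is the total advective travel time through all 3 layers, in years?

9.17

With flow normal to the layers, continuity requires the same specific discharge q through every layer.
Σ(b_i/K_i) = 4.39/4.67 + 2.59/0.000168 + 8.91/628 = 15418 d.
q = Δh / Σ(b_i/K_i) = 7.17 / 15418 = 0.0004651 m/day.
In each layer the seepage velocity is v_i = q/n_i, so the layer transit time is t_i = b_i·n_i / q:
  layer 1 (medium sand): t_1 = 4.39 × 0.25 / 0.0004651 = 2360 d
  layer 2 (clay): t_2 = 2.59 × 0.04 / 0.0004651 = 222.8 d
  layer 3 (karst limestone): t_3 = 8.91 × 0.04 / 0.0004651 = 766.4 d
Total t = Σ t_i = 3349 days = 9.169 years.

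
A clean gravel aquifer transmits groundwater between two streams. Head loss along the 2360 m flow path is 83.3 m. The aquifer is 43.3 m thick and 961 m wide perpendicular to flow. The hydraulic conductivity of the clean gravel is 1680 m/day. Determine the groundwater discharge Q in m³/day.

2.47e+06

Cross-sectional area A = 961 × 43.3 = 41611 m².
Hydraulic gradient i = Δh / L = 83.3 / 2360 = 0.03530.
Darcy's law: Q = K · A · i = 1680 × 41611 × 0.03530 = 2.467e+06 m³/day.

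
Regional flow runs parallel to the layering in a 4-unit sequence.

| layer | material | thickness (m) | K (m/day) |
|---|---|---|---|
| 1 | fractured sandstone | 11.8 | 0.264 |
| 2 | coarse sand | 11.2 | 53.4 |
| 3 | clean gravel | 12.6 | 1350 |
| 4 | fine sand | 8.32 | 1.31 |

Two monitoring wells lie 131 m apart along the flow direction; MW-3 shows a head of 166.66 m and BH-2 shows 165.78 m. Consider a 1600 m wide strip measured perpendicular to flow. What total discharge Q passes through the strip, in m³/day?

Flow is parallel to layering, so each bed carries its own Darcy discharge and the transmissivities add.
Σ(K_i·b_i) = 0.264×11.8 + 53.4×11.2 + 1350×12.6 + 1.31×8.32 = 17622 m²/day.
Hydraulic gradient i = (166.66 − 165.78) / 131 = 0.88 / 131 = 0.006718.
Q = Σ(K_i·b_i) · W · i = 17622 × 1600 × 0.006718 = 1.894e+05 m³/day.

189000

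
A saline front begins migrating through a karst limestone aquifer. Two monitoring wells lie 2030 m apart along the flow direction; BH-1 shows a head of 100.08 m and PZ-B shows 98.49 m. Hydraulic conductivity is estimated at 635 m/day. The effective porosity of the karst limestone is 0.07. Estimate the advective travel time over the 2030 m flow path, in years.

0.782

Hydraulic gradient i = (100.08 − 98.49) / 2030 = 1.59 / 2030 = 0.0007833.
Darcy flux q = K · i = 635.0 × 0.0007833 = 0.4974 m/day.
Seepage velocity v = q / n_e = 0.4974 / 0.07 = 7.105 m/day.
Travel time t = L / v = 2030 / 7.105 = 285.7 days = 0.7822 years.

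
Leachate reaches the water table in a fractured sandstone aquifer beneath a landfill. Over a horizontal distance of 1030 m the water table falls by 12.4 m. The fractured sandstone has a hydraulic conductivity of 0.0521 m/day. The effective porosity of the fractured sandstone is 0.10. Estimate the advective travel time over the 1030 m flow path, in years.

Hydraulic gradient i = Δh / L = 12.4 / 1030 = 0.01204.
Darcy flux q = K · i = 0.05210 × 0.01204 = 0.0006272 m/day.
Seepage velocity v = q / n_e = 0.0006272 / 0.10 = 0.006272 m/day.
Travel time t = L / v = 1030 / 0.006272 = 1.642e+05 days = 449.6 years.

450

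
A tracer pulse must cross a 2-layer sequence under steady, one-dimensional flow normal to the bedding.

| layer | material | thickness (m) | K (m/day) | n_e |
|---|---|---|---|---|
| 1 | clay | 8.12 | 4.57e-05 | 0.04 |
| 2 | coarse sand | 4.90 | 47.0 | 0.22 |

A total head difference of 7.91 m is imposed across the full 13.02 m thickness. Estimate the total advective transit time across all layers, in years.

With flow normal to the layers, continuity requires the same specific discharge q through every layer.
Σ(b_i/K_i) = 8.12/4.57e-05 + 4.90/47.0 = 1.777e+05 d.
q = Δh / Σ(b_i/K_i) = 7.91 / 1.777e+05 = 4.452e-05 m/day.
In each layer the seepage velocity is v_i = q/n_i, so the layer transit time is t_i = b_i·n_i / q:
  layer 1 (clay): t_1 = 8.12 × 0.04 / 4.452e-05 = 7296 d
  layer 2 (coarse sand): t_2 = 4.90 × 0.22 / 4.452e-05 = 24215 d
Total t = Σ t_i = 31511 days = 86.27 years.

86.3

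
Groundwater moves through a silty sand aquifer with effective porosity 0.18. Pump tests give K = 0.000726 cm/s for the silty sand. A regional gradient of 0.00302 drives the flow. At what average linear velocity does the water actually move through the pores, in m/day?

Convert K: 0.000726 cm/s × 864 = 0.6273 m/day.
Hydraulic gradient i = 0.00302.
Darcy flux q = K · i = 0.6273 × 0.003020 = 0.001894 m/day.
Seepage velocity v = q / n_e = 0.001894 / 0.18 = 0.01052 m/day.

0.0105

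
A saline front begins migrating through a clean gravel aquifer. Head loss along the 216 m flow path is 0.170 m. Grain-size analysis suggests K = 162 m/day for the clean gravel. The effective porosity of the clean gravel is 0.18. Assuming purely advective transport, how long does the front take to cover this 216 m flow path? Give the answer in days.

Hydraulic gradient i = Δh / L = 0.170 / 216 = 0.0007870.
Darcy flux q = K · i = 162.0 × 0.0007870 = 0.1275 m/day.
Seepage velocity v = q / n_e = 0.1275 / 0.18 = 0.7083 m/day.
Travel time t = L / v = 216 / 0.7083 = 304.9 days.

305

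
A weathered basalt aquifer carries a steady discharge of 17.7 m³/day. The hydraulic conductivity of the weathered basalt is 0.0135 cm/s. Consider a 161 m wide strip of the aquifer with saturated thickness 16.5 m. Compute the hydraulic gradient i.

0.000571

Convert K: 0.0135 cm/s × 864 = 11.66 m/day.
Cross-sectional area A = 161 × 16.5 = 2656 m².
From Q = K·A·i, i = Q / (K·A) = 17.7 / (11.66 × 2656) = 0.0005712.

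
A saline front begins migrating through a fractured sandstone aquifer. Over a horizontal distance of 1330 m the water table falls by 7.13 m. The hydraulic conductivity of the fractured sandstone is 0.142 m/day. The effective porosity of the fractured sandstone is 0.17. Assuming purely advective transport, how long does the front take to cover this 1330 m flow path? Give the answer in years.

813

Hydraulic gradient i = Δh / L = 7.13 / 1330 = 0.005361.
Darcy flux q = K · i = 0.1420 × 0.005361 = 0.0007612 m/day.
Seepage velocity v = q / n_e = 0.0007612 / 0.17 = 0.004478 m/day.
Travel time t = L / v = 1330 / 0.004478 = 2.970e+05 days = 813.2 years.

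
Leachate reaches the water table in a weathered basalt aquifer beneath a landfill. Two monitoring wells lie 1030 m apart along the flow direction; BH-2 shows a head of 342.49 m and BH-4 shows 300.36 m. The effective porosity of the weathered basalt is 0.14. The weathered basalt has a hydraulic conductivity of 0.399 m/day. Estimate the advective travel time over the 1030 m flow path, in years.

Hydraulic gradient i = (342.49 − 300.36) / 1030 = 42.13 / 1030 = 0.04090.
Darcy flux q = K · i = 0.3990 × 0.04090 = 0.01632 m/day.
Seepage velocity v = q / n_e = 0.01632 / 0.14 = 0.1166 m/day.
Travel time t = L / v = 1030 / 0.1166 = 8836 days = 24.19 years.

24.2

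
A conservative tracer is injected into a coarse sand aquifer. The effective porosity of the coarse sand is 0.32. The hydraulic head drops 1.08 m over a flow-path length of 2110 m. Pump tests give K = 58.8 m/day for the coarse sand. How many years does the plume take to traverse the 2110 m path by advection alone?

61.4

Hydraulic gradient i = Δh / L = 1.08 / 2110 = 0.0005118.
Darcy flux q = K · i = 58.80 × 0.0005118 = 0.03010 m/day.
Seepage velocity v = q / n_e = 0.03010 / 0.32 = 0.09405 m/day.
Travel time t = L / v = 2110 / 0.09405 = 22434 days = 61.42 years.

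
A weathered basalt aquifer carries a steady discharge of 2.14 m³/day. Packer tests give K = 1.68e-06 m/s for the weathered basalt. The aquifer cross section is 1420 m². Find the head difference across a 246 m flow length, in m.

2.55

Convert K: 1.68e-06 m/s × 86400 = 0.1452 m/day.
From Q = K·A·i, i = Q / (K·A) = 2.14 / (0.1452 × 1420) = 0.01038.
Head loss Δh = i · L = 0.01038 × 246 = 2.554 m.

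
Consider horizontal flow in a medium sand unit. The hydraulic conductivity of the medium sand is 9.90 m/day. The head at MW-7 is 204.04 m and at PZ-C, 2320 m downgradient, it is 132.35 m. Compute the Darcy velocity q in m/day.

Hydraulic gradient i = (204.04 − 132.35) / 2320 = 71.69 / 2320 = 0.03090.
Specific discharge q = K · i = 9.900 × 0.03090 = 0.3059 m/day.

0.306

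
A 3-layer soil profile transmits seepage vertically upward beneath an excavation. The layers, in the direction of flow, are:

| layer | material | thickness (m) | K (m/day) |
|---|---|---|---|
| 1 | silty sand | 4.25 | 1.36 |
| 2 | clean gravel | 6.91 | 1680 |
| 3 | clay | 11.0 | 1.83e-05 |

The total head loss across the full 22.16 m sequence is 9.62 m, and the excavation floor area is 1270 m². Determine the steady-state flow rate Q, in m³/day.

0.0203

Flow is perpendicular to layering, so the layers act in series and the equivalent K is the thickness-weighted harmonic mean.
Total thickness L = 4.25 + 6.91 + 11.0 = 22.16 m.
Σ(b_i/K_i) = 4.25/1.36 + 6.91/1680 + 11.0/1.83e-05 = 6.011e+05 d.
K_eq = L / Σ(b_i/K_i) = 22.16 / 6.011e+05 = 3.687e-05 m/day.
Q = K_eq · A · (Δh/L) = 3.687e-05 × 1270 × (9.62/22.16) = 0.02033 m³/day.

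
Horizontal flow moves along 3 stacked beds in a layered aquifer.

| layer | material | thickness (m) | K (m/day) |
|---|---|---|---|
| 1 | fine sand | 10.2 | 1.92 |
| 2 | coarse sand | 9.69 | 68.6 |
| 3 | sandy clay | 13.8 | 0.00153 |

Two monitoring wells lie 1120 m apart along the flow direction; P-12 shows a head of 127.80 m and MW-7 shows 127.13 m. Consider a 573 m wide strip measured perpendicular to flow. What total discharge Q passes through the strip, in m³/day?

235

Flow is parallel to layering, so each bed carries its own Darcy discharge and the transmissivities add.
Σ(K_i·b_i) = 1.92×10.2 + 68.6×9.69 + 0.00153×13.8 = 684.3 m²/day.
Hydraulic gradient i = (127.80 − 127.13) / 1120 = 0.67 / 1120 = 0.0005982.
Q = Σ(K_i·b_i) · W · i = 684.3 × 573 × 0.0005982 = 234.6 m³/day.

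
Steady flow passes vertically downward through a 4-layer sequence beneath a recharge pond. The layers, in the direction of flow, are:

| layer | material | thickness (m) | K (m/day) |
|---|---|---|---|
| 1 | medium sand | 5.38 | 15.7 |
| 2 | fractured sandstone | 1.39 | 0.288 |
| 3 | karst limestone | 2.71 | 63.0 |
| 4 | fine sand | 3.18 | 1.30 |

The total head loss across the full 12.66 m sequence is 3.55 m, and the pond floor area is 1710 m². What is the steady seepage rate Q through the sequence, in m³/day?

Flow is perpendicular to layering, so the layers act in series and the equivalent K is the thickness-weighted harmonic mean.
Total thickness L = 5.38 + 1.39 + 2.71 + 3.18 = 12.66 m.
Σ(b_i/K_i) = 5.38/15.7 + 1.39/0.288 + 2.71/63.0 + 3.18/1.30 = 7.658 d.
K_eq = L / Σ(b_i/K_i) = 12.66 / 7.658 = 1.653 m/day.
Q = K_eq · A · (Δh/L) = 1.653 × 1710 × (3.55/12.66) = 792.7 m³/day.

793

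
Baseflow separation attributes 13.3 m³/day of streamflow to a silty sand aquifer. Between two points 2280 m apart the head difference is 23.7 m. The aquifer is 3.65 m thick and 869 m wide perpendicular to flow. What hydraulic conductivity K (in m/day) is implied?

0.403

Cross-sectional area A = 869 × 3.65 = 3172 m².
Hydraulic gradient i = Δh / L = 23.7 / 2280 = 0.01039.
From Q = K·A·i, K = Q / (A·i) = 13.3 / (3172 × 0.01039) = 0.4034 m/day.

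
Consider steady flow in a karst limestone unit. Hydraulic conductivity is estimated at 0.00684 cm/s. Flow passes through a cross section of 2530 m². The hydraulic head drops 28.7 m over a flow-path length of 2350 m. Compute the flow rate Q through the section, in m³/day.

183

Convert K: 0.00684 cm/s × 864 = 5.910 m/day.
Hydraulic gradient i = Δh / L = 28.7 / 2350 = 0.01221.
Darcy's law: Q = K · A · i = 5.910 × 2530 × 0.01221 = 182.6 m³/day.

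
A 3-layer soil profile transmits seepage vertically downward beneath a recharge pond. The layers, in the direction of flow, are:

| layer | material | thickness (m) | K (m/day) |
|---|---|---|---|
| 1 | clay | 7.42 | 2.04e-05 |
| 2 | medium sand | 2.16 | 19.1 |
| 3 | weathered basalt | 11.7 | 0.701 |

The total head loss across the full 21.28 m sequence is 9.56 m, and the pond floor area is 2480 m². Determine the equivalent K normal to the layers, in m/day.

Flow is perpendicular to layering, so the layers act in series and the equivalent K is the thickness-weighted harmonic mean.
Total thickness L = 7.42 + 2.16 + 11.7 = 21.28 m.
Σ(b_i/K_i) = 7.42/2.04e-05 + 2.16/19.1 + 11.7/0.701 = 3.637e+05 d.
K_eq = L / Σ(b_i/K_i) = 21.28 / 3.637e+05 = 5.850e-05 m/day.

5.85e-05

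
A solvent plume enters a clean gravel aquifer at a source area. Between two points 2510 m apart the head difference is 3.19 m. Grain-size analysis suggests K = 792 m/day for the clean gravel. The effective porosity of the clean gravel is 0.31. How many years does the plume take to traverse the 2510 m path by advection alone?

2.12

Hydraulic gradient i = Δh / L = 3.19 / 2510 = 0.001271.
Darcy flux q = K · i = 792.0 × 0.001271 = 1.007 m/day.
Seepage velocity v = q / n_e = 1.007 / 0.31 = 3.247 m/day.
Travel time t = L / v = 2510 / 3.247 = 773.0 days = 2.116 years.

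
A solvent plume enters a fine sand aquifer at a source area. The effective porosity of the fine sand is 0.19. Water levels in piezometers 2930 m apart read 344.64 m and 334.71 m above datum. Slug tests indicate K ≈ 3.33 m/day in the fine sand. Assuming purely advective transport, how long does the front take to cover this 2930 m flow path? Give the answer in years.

Hydraulic gradient i = (344.64 − 334.71) / 2930 = 9.93 / 2930 = 0.003389.
Darcy flux q = K · i = 3.330 × 0.003389 = 0.01129 m/day.
Seepage velocity v = q / n_e = 0.01129 / 0.19 = 0.05940 m/day.
Travel time t = L / v = 2930 / 0.05940 = 49328 days = 135.1 years.

135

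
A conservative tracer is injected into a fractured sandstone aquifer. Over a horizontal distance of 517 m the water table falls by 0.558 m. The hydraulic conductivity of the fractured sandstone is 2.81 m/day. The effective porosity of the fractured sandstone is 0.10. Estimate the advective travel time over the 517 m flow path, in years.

Hydraulic gradient i = Δh / L = 0.558 / 517 = 0.001079.
Darcy flux q = K · i = 2.810 × 0.001079 = 0.003033 m/day.
Seepage velocity v = q / n_e = 0.003033 / 0.10 = 0.03033 m/day.
Travel time t = L / v = 517 / 0.03033 = 17047 days = 46.67 years.

46.7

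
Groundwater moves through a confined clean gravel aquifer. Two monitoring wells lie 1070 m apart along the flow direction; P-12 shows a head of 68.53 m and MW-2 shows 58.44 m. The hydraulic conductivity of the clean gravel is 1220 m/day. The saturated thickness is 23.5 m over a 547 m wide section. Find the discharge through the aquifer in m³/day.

148000

Cross-sectional area A = 547 × 23.5 = 12854 m².
Hydraulic gradient i = (68.53 − 58.44) / 1070 = 10.09 / 1070 = 0.009430.
Darcy's law: Q = K · A · i = 1220 × 12854 × 0.009430 = 1.479e+05 m³/day.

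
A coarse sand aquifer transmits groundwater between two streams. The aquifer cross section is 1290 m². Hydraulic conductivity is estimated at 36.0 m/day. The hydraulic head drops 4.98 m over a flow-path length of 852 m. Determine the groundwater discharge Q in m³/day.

Hydraulic gradient i = Δh / L = 4.98 / 852 = 0.005845.
Darcy's law: Q = K · A · i = 36.00 × 1290 × 0.005845 = 271.4 m³/day.

271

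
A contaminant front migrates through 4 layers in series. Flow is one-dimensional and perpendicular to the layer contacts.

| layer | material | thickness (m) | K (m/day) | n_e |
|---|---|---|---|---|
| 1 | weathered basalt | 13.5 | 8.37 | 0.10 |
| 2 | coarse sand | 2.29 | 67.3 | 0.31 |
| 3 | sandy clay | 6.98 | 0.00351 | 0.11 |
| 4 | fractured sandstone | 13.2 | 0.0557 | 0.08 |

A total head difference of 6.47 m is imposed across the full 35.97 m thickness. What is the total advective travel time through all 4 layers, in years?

With flow normal to the layers, continuity requires the same specific discharge q through every layer.
Σ(b_i/K_i) = 13.5/8.37 + 2.29/67.3 + 6.98/0.00351 + 13.2/0.0557 = 2227 d.
q = Δh / Σ(b_i/K_i) = 6.47 / 2227 = 0.002905 m/day.
In each layer the seepage velocity is v_i = q/n_i, so the layer transit time is t_i = b_i·n_i / q:
  layer 1 (weathered basalt): t_1 = 13.5 × 0.10 / 0.002905 = 464.7 d
  layer 2 (coarse sand): t_2 = 2.29 × 0.31 / 0.002905 = 244.4 d
  layer 3 (sandy clay): t_3 = 6.98 × 0.11 / 0.002905 = 264.3 d
  layer 4 (fractured sandstone): t_4 = 13.2 × 0.08 / 0.002905 = 363.5 d
Total t = Σ t_i = 1337 days = 3.660 years.

3.66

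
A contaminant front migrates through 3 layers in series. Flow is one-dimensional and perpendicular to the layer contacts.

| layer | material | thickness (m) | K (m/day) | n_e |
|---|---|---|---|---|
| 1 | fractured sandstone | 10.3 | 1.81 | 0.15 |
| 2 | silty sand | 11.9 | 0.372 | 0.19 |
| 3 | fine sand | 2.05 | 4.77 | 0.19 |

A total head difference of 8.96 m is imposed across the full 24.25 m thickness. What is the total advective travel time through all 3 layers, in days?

17.8

With flow normal to the layers, continuity requires the same specific discharge q through every layer.
Σ(b_i/K_i) = 10.3/1.81 + 11.9/0.372 + 2.05/4.77 = 38.11 d.
q = Δh / Σ(b_i/K_i) = 8.96 / 38.11 = 0.2351 m/day.
In each layer the seepage velocity is v_i = q/n_i, so the layer transit time is t_i = b_i·n_i / q:
  layer 1 (fractured sandstone): t_1 = 10.3 × 0.15 / 0.2351 = 6.571 d
  layer 2 (silty sand): t_2 = 11.9 × 0.19 / 0.2351 = 9.617 d
  layer 3 (fine sand): t_3 = 2.05 × 0.19 / 0.2351 = 1.657 d
Total t = Σ t_i = 17.84 days.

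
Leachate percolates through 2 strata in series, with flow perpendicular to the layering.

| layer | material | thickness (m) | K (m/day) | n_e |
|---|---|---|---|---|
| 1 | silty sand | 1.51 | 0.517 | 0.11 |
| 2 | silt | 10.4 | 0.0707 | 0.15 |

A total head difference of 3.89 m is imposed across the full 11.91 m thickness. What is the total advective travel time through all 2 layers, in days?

66.6

With flow normal to the layers, continuity requires the same specific discharge q through every layer.
Σ(b_i/K_i) = 1.51/0.517 + 10.4/0.0707 = 150.0 d.
q = Δh / Σ(b_i/K_i) = 3.89 / 150.0 = 0.02593 m/day.
In each layer the seepage velocity is v_i = q/n_i, so the layer transit time is t_i = b_i·n_i / q:
  layer 1 (silty sand): t_1 = 1.51 × 0.11 / 0.02593 = 6.406 d
  layer 2 (silt): t_2 = 10.4 × 0.15 / 0.02593 = 60.16 d
Total t = Σ t_i = 66.57 days.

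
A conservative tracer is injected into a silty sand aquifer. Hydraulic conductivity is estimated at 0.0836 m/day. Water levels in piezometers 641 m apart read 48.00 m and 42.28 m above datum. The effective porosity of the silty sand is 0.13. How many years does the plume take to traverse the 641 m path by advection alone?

Hydraulic gradient i = (48.00 − 42.28) / 641 = 5.72 / 641 = 0.008924.
Darcy flux q = K · i = 0.08360 × 0.008924 = 0.0007460 m/day.
Seepage velocity v = q / n_e = 0.0007460 / 0.13 = 0.005739 m/day.
Travel time t = L / v = 641 / 0.005739 = 1.117e+05 days = 305.8 years.

306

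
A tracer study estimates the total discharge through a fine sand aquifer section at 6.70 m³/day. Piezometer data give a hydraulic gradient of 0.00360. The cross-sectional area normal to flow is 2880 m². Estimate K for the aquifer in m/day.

0.646

Hydraulic gradient i = 0.00360.
From Q = K·A·i, K = Q / (A·i) = 6.70 / (2880 × 0.003600) = 0.6462 m/day.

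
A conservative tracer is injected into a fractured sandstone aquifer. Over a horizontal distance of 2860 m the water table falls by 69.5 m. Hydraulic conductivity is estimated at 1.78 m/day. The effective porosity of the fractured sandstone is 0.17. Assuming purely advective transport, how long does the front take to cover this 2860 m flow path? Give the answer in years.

30.8

Hydraulic gradient i = Δh / L = 69.5 / 2860 = 0.02430.
Darcy flux q = K · i = 1.780 × 0.02430 = 0.04326 m/day.
Seepage velocity v = q / n_e = 0.04326 / 0.17 = 0.2544 m/day.
Travel time t = L / v = 2860 / 0.2544 = 11240 days = 30.77 years.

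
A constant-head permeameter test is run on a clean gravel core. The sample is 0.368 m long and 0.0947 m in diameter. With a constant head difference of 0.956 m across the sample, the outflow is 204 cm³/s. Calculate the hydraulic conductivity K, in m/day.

Cross-sectional area A = π·(d/2)² = π × (0.0947/2)² = 0.007044 m².
Convert discharge: 204 cm³/s = 0.0002040 m³/s.
Darcy's law rearranged: K = Q·L / (A·Δh) = 0.0002040 × 0.368 / (0.007044 × 0.956) = 0.01115 m/s = 963.3 m/day.

963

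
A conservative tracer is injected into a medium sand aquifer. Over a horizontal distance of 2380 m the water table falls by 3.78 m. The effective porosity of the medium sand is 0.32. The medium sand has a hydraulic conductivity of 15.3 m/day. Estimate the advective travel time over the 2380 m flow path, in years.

85.8

Hydraulic gradient i = Δh / L = 3.78 / 2380 = 0.001588.
Darcy flux q = K · i = 15.30 × 0.001588 = 0.02430 m/day.
Seepage velocity v = q / n_e = 0.02430 / 0.32 = 0.07594 m/day.
Travel time t = L / v = 2380 / 0.07594 = 31342 days = 85.81 years.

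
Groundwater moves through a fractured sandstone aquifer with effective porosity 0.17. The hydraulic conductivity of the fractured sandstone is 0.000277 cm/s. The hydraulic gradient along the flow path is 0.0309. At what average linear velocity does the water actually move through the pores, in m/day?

Convert K: 0.000277 cm/s × 864 = 0.2393 m/day.
Hydraulic gradient i = 0.0309.
Darcy flux q = K · i = 0.2393 × 0.03090 = 0.007395 m/day.
Seepage velocity v = q / n_e = 0.007395 / 0.17 = 0.04350 m/day.

0.0435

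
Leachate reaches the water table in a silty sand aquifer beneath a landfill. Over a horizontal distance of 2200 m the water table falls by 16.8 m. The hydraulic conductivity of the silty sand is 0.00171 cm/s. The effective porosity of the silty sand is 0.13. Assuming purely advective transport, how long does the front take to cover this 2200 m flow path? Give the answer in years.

69.4

Convert K: 0.00171 cm/s × 864 = 1.477 m/day.
Hydraulic gradient i = Δh / L = 16.8 / 2200 = 0.007636.
Darcy flux q = K · i = 1.477 × 0.007636 = 0.01128 m/day.
Seepage velocity v = q / n_e = 0.01128 / 0.13 = 0.08679 m/day.
Travel time t = L / v = 2200 / 0.08679 = 25350 days = 69.40 years.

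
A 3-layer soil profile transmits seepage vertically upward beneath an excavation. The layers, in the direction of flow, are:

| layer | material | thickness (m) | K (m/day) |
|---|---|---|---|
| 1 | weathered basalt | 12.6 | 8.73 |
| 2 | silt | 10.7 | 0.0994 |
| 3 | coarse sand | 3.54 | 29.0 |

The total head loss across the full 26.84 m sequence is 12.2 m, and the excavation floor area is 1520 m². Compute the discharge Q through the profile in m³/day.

170

Flow is perpendicular to layering, so the layers act in series and the equivalent K is the thickness-weighted harmonic mean.
Total thickness L = 12.6 + 10.7 + 3.54 = 26.84 m.
Σ(b_i/K_i) = 12.6/8.73 + 10.7/0.0994 + 3.54/29.0 = 109.2 d.
K_eq = L / Σ(b_i/K_i) = 26.84 / 109.2 = 0.2458 m/day.
Q = K_eq · A · (Δh/L) = 0.2458 × 1520 × (12.2/26.84) = 169.8 m³/day.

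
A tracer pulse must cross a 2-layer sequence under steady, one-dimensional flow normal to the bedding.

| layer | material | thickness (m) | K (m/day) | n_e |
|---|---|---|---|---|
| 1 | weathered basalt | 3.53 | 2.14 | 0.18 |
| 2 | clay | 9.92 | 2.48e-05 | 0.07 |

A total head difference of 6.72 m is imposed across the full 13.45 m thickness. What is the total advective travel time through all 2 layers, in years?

217

With flow normal to the layers, continuity requires the same specific discharge q through every layer.
Σ(b_i/K_i) = 3.53/2.14 + 9.92/2.48e-05 = 4.000e+05 d.
q = Δh / Σ(b_i/K_i) = 6.72 / 4.000e+05 = 1.680e-05 m/day.
In each layer the seepage velocity is v_i = q/n_i, so the layer transit time is t_i = b_i·n_i / q:
  layer 1 (weathered basalt): t_1 = 3.53 × 0.18 / 1.680e-05 = 37822 d
  layer 2 (clay): t_2 = 9.92 × 0.07 / 1.680e-05 = 41334 d
Total t = Σ t_i = 79155 days = 216.7 years.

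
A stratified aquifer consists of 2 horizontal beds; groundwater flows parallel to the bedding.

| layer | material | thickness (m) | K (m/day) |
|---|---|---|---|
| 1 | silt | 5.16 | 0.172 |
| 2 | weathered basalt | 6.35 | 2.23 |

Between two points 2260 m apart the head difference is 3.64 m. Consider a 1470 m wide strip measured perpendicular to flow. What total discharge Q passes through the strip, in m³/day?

Flow is parallel to layering, so each bed carries its own Darcy discharge and the transmissivities add.
Σ(K_i·b_i) = 0.172×5.16 + 2.23×6.35 = 15.05 m²/day.
Hydraulic gradient i = Δh / L = 3.64 / 2260 = 0.001611.
Q = Σ(K_i·b_i) · W · i = 15.05 × 1470 × 0.001611 = 35.63 m³/day.

35.6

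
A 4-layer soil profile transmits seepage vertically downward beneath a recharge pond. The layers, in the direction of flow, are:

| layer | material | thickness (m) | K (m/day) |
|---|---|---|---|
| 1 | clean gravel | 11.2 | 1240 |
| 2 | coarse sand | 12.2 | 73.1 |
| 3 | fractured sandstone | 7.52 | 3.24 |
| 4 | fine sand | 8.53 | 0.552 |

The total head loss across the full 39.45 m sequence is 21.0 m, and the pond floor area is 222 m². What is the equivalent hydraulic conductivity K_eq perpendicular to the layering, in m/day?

2.20

Flow is perpendicular to layering, so the layers act in series and the equivalent K is the thickness-weighted harmonic mean.
Total thickness L = 11.2 + 12.2 + 7.52 + 8.53 = 39.45 m.
Σ(b_i/K_i) = 11.2/1240 + 12.2/73.1 + 7.52/3.24 + 8.53/0.552 = 17.95 d.
K_eq = L / Σ(b_i/K_i) = 39.45 / 17.95 = 2.198 m/day.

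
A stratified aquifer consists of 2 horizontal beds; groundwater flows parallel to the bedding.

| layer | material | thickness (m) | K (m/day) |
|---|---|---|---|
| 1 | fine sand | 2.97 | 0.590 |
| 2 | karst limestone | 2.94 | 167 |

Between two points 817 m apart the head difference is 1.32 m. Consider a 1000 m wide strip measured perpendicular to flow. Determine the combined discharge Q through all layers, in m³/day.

Flow is parallel to layering, so each bed carries its own Darcy discharge and the transmissivities add.
Σ(K_i·b_i) = 0.590×2.97 + 167×2.94 = 492.7 m²/day.
Hydraulic gradient i = Δh / L = 1.32 / 817 = 0.001616.
Q = Σ(K_i·b_i) · W · i = 492.7 × 1000 × 0.001616 = 796.1 m³/day.

796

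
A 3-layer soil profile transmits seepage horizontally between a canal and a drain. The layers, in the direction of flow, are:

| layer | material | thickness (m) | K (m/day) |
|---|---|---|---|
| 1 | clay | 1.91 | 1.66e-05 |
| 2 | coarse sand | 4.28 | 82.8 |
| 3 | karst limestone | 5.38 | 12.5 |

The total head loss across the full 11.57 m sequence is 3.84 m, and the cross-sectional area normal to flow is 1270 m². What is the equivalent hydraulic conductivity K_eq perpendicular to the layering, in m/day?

Flow is perpendicular to layering, so the layers act in series and the equivalent K is the thickness-weighted harmonic mean.
Total thickness L = 1.91 + 4.28 + 5.38 = 11.57 m.
Σ(b_i/K_i) = 1.91/1.66e-05 + 4.28/82.8 + 5.38/12.5 = 1.151e+05 d.
K_eq = L / Σ(b_i/K_i) = 11.57 / 1.151e+05 = 0.0001006 m/day.

0.000101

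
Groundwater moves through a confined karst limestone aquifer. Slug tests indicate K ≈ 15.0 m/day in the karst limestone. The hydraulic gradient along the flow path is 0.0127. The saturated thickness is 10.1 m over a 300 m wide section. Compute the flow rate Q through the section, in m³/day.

577

Cross-sectional area A = 300 × 10.1 = 3030 m².
Hydraulic gradient i = 0.0127.
Darcy's law: Q = K · A · i = 15.00 × 3030 × 0.01270 = 577.2 m³/day.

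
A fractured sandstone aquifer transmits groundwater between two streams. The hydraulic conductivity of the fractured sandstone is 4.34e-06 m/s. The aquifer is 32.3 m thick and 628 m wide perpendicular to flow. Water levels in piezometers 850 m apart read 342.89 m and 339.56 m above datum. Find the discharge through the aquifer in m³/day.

29.8

Convert K: 4.34e-06 m/s × 86400 = 0.3750 m/day.
Cross-sectional area A = 628 × 32.3 = 20284 m².
Hydraulic gradient i = (342.89 − 339.56) / 850 = 3.33 / 850 = 0.003918.
Darcy's law: Q = K · A · i = 0.3750 × 20284 × 0.003918 = 29.80 m³/day.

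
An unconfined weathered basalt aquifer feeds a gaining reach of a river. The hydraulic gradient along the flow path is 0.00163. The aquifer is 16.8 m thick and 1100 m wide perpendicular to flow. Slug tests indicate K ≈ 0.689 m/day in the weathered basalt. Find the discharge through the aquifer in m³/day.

20.8

Cross-sectional area A = 1100 × 16.8 = 18480 m².
Hydraulic gradient i = 0.00163.
Darcy's law: Q = K · A · i = 0.6890 × 18480 × 0.001630 = 20.75 m³/day.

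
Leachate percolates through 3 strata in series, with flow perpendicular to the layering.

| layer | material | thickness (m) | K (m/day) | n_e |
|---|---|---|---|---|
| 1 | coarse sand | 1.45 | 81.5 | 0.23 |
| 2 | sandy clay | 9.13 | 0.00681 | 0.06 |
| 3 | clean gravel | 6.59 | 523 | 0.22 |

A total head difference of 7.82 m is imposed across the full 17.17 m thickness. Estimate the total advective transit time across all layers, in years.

1.09

With flow normal to the layers, continuity requires the same specific discharge q through every layer.
Σ(b_i/K_i) = 1.45/81.5 + 9.13/0.00681 + 6.59/523 = 1341 d.
q = Δh / Σ(b_i/K_i) = 7.82 / 1341 = 0.005833 m/day.
In each layer the seepage velocity is v_i = q/n_i, so the layer transit time is t_i = b_i·n_i / q:
  layer 1 (coarse sand): t_1 = 1.45 × 0.23 / 0.005833 = 57.18 d
  layer 2 (sandy clay): t_2 = 9.13 × 0.06 / 0.005833 = 93.92 d
  layer 3 (clean gravel): t_3 = 6.59 × 0.22 / 0.005833 = 248.6 d
Total t = Σ t_i = 399.7 days = 1.094 years.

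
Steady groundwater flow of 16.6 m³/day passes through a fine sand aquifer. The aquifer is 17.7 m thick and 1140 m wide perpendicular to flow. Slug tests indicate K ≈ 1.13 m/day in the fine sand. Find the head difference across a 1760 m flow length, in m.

1.28

Cross-sectional area A = 1140 × 17.7 = 20178 m².
From Q = K·A·i, i = Q / (K·A) = 16.6 / (1.130 × 20178) = 0.0007280.
Head loss Δh = i · L = 0.0007280 × 1760 = 1.281 m.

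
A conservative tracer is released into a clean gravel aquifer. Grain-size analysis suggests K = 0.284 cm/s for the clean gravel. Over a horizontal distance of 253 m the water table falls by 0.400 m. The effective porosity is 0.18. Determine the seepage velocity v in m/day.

Convert K: 0.284 cm/s × 864 = 245.4 m/day.
Hydraulic gradient i = Δh / L = 0.400 / 253 = 0.001581.
Darcy flux q = K · i = 245.4 × 0.001581 = 0.3879 m/day.
Seepage velocity v = q / n_e = 0.3879 / 0.18 = 2.155 m/day.

2.16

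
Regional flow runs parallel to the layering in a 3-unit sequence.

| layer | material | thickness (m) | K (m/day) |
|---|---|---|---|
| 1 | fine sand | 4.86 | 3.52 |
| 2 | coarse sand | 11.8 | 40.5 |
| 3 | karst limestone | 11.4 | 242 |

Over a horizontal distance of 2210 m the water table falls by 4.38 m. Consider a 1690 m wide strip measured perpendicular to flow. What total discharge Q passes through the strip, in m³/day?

Flow is parallel to layering, so each bed carries its own Darcy discharge and the transmissivities add.
Σ(K_i·b_i) = 3.52×4.86 + 40.5×11.8 + 242×11.4 = 3254 m²/day.
Hydraulic gradient i = Δh / L = 4.38 / 2210 = 0.001982.
Q = Σ(K_i·b_i) · W · i = 3254 × 1690 × 0.001982 = 10898 m³/day.

10900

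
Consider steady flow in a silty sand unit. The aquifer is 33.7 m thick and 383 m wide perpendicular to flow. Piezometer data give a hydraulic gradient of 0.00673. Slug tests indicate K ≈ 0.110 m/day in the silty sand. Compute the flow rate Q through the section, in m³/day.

9.56

Cross-sectional area A = 383 × 33.7 = 12907 m².
Hydraulic gradient i = 0.00673.
Darcy's law: Q = K · A · i = 0.1100 × 12907 × 0.006730 = 9.555 m³/day.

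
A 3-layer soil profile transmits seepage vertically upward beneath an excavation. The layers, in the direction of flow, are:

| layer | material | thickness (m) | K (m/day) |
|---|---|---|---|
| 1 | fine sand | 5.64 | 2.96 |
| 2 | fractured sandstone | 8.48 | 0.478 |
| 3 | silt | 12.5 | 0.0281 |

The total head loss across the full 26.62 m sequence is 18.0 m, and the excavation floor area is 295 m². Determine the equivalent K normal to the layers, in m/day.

Flow is perpendicular to layering, so the layers act in series and the equivalent K is the thickness-weighted harmonic mean.
Total thickness L = 5.64 + 8.48 + 12.5 = 26.62 m.
Σ(b_i/K_i) = 5.64/2.96 + 8.48/0.478 + 12.5/0.0281 = 464.5 d.
K_eq = L / Σ(b_i/K_i) = 26.62 / 464.5 = 0.05731 m/day.

0.0573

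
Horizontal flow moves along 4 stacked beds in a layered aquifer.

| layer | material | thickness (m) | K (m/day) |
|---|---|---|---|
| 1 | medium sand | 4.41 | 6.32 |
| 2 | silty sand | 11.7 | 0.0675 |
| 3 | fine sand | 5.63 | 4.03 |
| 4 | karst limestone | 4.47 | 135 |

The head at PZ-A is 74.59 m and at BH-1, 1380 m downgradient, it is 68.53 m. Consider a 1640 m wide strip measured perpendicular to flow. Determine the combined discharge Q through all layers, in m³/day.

4720

Flow is parallel to layering, so each bed carries its own Darcy discharge and the transmissivities add.
Σ(K_i·b_i) = 6.32×4.41 + 0.0675×11.7 + 4.03×5.63 + 135×4.47 = 654.8 m²/day.
Hydraulic gradient i = (74.59 − 68.53) / 1380 = 6.06 / 1380 = 0.004391.
Q = Σ(K_i·b_i) · W · i = 654.8 × 1640 × 0.004391 = 4716 m³/day.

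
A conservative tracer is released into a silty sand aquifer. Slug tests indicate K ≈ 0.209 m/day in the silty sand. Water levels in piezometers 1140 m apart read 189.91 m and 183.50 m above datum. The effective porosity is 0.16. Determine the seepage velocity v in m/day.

Hydraulic gradient i = (189.91 − 183.50) / 1140 = 6.41 / 1140 = 0.005623.
Darcy flux q = K · i = 0.2090 × 0.005623 = 0.001175 m/day.
Seepage velocity v = q / n_e = 0.001175 / 0.16 = 0.007345 m/day.

0.00734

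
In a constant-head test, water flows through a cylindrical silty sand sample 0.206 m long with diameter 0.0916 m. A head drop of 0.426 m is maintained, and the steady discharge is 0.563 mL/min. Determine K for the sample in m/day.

Cross-sectional area A = π·(d/2)² = π × (0.0916/2)² = 0.006590 m².
Convert discharge: 0.563 mL/min = 9.383e-09 m³/s.
Darcy's law rearranged: K = Q·L / (A·Δh) = 9.383e-09 × 0.206 / (0.006590 × 0.426) = 6.885e-07 m/s = 0.05949 m/day.

0.0595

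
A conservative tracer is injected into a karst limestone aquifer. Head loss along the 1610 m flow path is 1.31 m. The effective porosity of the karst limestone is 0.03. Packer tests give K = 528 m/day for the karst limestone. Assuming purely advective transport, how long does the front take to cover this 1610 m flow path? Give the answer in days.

112

Hydraulic gradient i = Δh / L = 1.31 / 1610 = 0.0008137.
Darcy flux q = K · i = 528.0 × 0.0008137 = 0.4296 m/day.
Seepage velocity v = q / n_e = 0.4296 / 0.03 = 14.32 m/day.
Travel time t = L / v = 1610 / 14.32 = 112.4 days.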